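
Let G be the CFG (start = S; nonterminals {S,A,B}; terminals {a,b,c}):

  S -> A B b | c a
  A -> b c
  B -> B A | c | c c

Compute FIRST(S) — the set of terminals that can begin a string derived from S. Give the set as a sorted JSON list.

FIRST iteration:
round 1:
  A via A→b c: +{b}
  B via B→c: +{c}
  S via S→A B b: +{b}
  S via S→c a: +{c}
  S: {b,c}  A: {b}  B: {c}
round 2: (no change)
  S: {b,c}  A: {b}  B: {c}

FIRST(S) = ["b", "c"]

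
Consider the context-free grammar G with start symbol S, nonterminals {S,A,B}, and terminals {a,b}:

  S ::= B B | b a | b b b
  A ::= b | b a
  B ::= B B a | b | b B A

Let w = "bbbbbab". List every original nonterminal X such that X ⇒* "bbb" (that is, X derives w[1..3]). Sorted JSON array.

CNF form of G:
  S -> B B | T0 T1 | T0 X4
  A -> T0 T1 | b
  B -> B X2 | T0 X3 | b
  T0 -> b
  T1 -> a
  X2 -> B T1
  X3 -> B A
  X4 -> T0 T0

CYK table (by increasing span) (cells [i..j] with 1 ≤ i ≤ j ≤ 3 only):
  [1..1]={A,B,T0}  "b"  orig:{A,B}
  [2..2]={A,B,T0}  "b"  orig:{A,B}
  [3..3]={A,B,T0}  "b"  orig:{A,B}
  [1..2]={S,X3,X4}  "bb"  orig:{S}
  [2..3]={S,X3,X4}  "bb"  orig:{S}
  [1..3]={B,S}  "bbb"

Original NTs in T[1,3] deriving "bbb": ["B", "S"]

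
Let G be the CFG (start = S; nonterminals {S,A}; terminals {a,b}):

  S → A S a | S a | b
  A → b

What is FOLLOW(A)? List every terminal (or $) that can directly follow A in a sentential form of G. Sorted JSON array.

FIRST iteration:
round 1:
  A via A→b: +{b}
  S via S→A S a: +{b}
  S: {b}  A: {b}
round 2: done
  S: {b}  A: {b}

FOLLOW iteration:
initialize: $ ∈ FOLLOW(S)
pass 1:
  S→A S a: FOLLOW(A) ⊇ FIRST(S) = {b}; new: +{b}
  S→A S a: FOLLOW(S) ⊇ FIRST(a) = {a}; new: +{a}
  FOLLOW(S)={$,a}  FOLLOW(A)={b}
pass 2: — fixpoint
  FOLLOW(S)={$,a}  FOLLOW(A)={b}

FOLLOW(A) = ["b"]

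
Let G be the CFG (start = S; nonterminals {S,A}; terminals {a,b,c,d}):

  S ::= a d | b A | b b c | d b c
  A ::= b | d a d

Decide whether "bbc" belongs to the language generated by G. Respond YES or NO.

Convert to CNF:
  S -> T0 X6 | T1 T0 | T2 A | T2 X5
  A -> T0 X4 | b
  T0 -> d
  T1 -> a
  T2 -> b
  T3 -> c
  X4 -> T1 T0
  X5 -> T2 T3
  X6 -> T2 T3

Fill CYK table bottom-up:
  cell(0,0) b: {A,T2}  orig:{A}
  cell(1,1) b: {A,T2}  orig:{A}
  cell(2,2) c: {T3}  orig:{}
  cell(0,1) bb: {S}
  cell(1,2) bc: {X5,X6}  orig:{}
  cell(0,2) bbc: {S}

S ∈ T[0,2] ⇒ YES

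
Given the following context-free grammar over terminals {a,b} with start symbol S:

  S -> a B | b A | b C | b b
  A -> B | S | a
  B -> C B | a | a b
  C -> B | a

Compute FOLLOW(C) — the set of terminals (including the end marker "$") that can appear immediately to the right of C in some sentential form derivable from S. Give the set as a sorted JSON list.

FIRST iteration:
round 1:
  A via A→a: +{a}
  B via B→a: +{a}
  C via C→B: +{a}
  S via S→a B: +{a}
  S via S→b A: +{b}
  FIRST(S)={a,b}  FIRST(A)={a}  FIRST(B)={a}  FIRST(C)={a}
round 2:
  A via A→S: +{b}
  FIRST(S)={a,b}  FIRST(A)={a,b}  FIRST(B)={a}  FIRST(C)={a}
round 3: (no change)
  FIRST(S)={a,b}  FIRST(A)={a,b}  FIRST(B)={a}  FIRST(C)={a}

FOLLOW iteration:
seed FOLLOW(S) with $
iter 1:
  B→C B: FOLLOW(C) ⊇ FIRST(B) = {a}; new: +{a}
  C→B: FOLLOW(B) ⊇ FOLLOW(C) ⊇ {a}; new: +{a}
  S→a B: FOLLOW(B) ⊇ FOLLOW(S) ⊇ {$}; new: +{$}
  S→b A: FOLLOW(A) ⊇ FOLLOW(S) ⊇ {$}; new: +{$}
  S→b C: FOLLOW(C) ⊇ FOLLOW(S) ⊇ {$}; new: +{$}
  FOLLOW[S]={$}  FOLLOW[A]={$}  FOLLOW[B]={$,a}  FOLLOW[C]={$,a}
iter 2: (no change)
  FOLLOW[S]={$}  FOLLOW[A]={$}  FOLLOW[B]={$,a}  FOLLOW[C]={$,a}

FOLLOW(C) = ["$", "a"]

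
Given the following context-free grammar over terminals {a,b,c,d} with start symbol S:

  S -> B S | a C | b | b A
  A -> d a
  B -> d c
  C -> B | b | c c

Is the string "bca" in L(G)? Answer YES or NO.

Convert to CNF:
  S -> B S | T1 C | T3 A | b
  A -> T0 T1
  B -> T0 T2
  C -> T0 T2 | T2 T2 | b
  T0 -> d
  T1 -> a
  T2 -> c
  T3 -> b

CYK table (by increasing span):
  [0..0]={C,S,T3}  "b"  orig:{C,S}
  [1..1]={T2}  "c"  orig:{}
  [2..2]={T1}  "a"  orig:{}
  [0..1]=∅  "bc"
  [1..2]=∅  "ca"
  [0..2]=∅  "bca"

S ∉ T[0,2] ⇒ NO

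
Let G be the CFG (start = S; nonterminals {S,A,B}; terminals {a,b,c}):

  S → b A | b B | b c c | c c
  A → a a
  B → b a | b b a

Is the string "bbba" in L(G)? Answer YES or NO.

CNF form of G:
  S -> T1 A | T1 B | T1 X4 | T2 T2
  A -> T0 T0
  B -> T1 T0 | T1 X3
  T0 -> a
  T1 -> b
  T2 -> c
  X3 -> T1 T0
  X4 -> T2 T2

Fill CYK table bottom-up:
  [0..0]={T1}  "b"  orig:{}
  [1..1]={T1}  "b"  orig:{}
  [2..2]={T1}  "b"  orig:{}
  [3..3]={T0}  "a"  orig:{}
  [0..1]=∅  "bb"
  [1..2]=∅  "bb"
  [2..3]={B,X3}  "ba"  orig:{B}
  [0..2]=∅  "bbb"
  [1..3]={B,S}  "bba"
  [0..3]={S}  "bbba"

S ∈ T[0,3] ⇒ YES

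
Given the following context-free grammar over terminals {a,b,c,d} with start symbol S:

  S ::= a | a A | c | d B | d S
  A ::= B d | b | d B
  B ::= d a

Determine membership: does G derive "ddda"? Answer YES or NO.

Convert to CNF:
  S -> T0 B | T0 S | T1 A | a | c
  A -> B T0 | T0 B | b
  B -> T0 T1
  T0 -> d
  T1 -> a

CYK table (by increasing span):
  T[0,0] 'd' = {T0}  orig:{}
  T[1,1] 'd' = {T0}  orig:{}
  T[2,2] 'd' = {T0}  orig:{}
  T[3,3] 'a' = {S,T1}  orig:{S}
  T[0,1] 'dd' = ∅
  T[1,2] 'dd' = ∅
  T[2,3] 'da' = {B,S}
  T[0,2] 'ddd' = ∅
  T[1,3] 'dda' = {A,S}
  T[0,3] 'ddda' = {S}

S ∈ T[0,3] ⇒ YES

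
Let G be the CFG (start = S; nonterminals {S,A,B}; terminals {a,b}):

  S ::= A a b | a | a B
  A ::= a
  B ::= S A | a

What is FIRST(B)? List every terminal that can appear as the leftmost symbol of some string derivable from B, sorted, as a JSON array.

FIRST sets, iterate to fixpoint:
round 1:
  A via A→a: +{a}
  B via B→a: +{a}
  S via S→A a b: +{a}
  FIRST(S)={a}  FIRST(A)={a}  FIRST(B)={a}
round 2: done
  FIRST(S)={a}  FIRST(A)={a}  FIRST(B)={a}

FIRST(B) = ["a"]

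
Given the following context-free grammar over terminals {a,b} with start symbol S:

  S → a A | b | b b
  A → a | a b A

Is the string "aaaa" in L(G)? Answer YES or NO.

CNF form of G:
  S -> T0 A | T1 T1 | b
  A -> T0 X2 | a
  T0 -> a
  T1 -> b
  X2 -> T1 A

CYK table (by increasing span):
  cell(0,0) a: {A,T0}  orig:{A}
  cell(1,1) a: {A,T0}  orig:{A}
  cell(2,2) a: {A,T0}  orig:{A}
  cell(3,3) a: {A,T0}  orig:{A}
  cell(0,1) aa: {S}
  cell(1,2) aa: {S}
  cell(2,3) aa: {S}
  cell(0,2) aaa: ∅
  cell(1,3) aaa: ∅
  cell(0,3) aaaa: ∅

S ∉ T[0,3] ⇒ NO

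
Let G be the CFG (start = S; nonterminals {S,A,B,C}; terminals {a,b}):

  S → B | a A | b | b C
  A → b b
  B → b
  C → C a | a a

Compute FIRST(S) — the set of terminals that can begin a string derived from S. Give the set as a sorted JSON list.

Compute FIRST by fixpoint:
pass 1:
  A via A→b b: +{b}
  B via B→b: +{b}
  C via C→a a: +{a}
  S via S→B: +{b}
  S via S→a A: +{a}
  FIRST(S)={a,b}  FIRST(A)={b}  FIRST(B)={b}  FIRST(C)={a}
pass 2: (no change)
  FIRST(S)={a,b}  FIRST(A)={b}  FIRST(B)={b}  FIRST(C)={a}

FIRST(S) = ["a", "b"]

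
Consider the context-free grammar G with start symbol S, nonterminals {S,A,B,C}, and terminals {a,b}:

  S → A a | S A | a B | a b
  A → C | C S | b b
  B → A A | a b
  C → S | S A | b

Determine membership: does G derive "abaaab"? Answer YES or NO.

CNF form of G:
  S -> A T0 | S A | T0 B | T0 T1
  A -> A T0 | C S | S A | T0 B | T0 T1 | T1 T1 | b
  B -> A A | T0 T1
  C -> A T0 | S A | T0 B | T0 T1 | b
  T0 -> a
  T1 -> b

CYK table (by increasing span):
  T[0,0] 'a' = {T0}  orig:{}
  T[1,1] 'b' = {A,C,T1}  orig:{A,C}
  T[2,2] 'a' = {T0}  orig:{}
  T[3,3] 'a' = {T0}  orig:{}
  T[4,4] 'a' = {T0}  orig:{}
  T[5,5] 'b' = {A,C,T1}  orig:{A,C}
  T[0,1] 'ab' = {A,B,C,S}
  T[1,2] 'ba' = {A,C,S}
  T[2,3] 'aa' = ∅
  T[3,4] 'aa' = ∅
  T[4,5] 'ab' = {A,B,C,S}
  T[0,2] 'aba' = {A,C,S}
  T[1,3] 'baa' = {A,C,S}
  T[2,4] 'aaa' = ∅
  T[3,5] 'aab' = {A,C,S}
  T[0,3] 'abaa' = {A,C,S}
  T[1,4] 'baaa' = {A,C,S}
  T[2,5] 'aaab' = ∅
  T[0,4] 'abaaa' = {A,C,S}
  T[1,5] 'baaab' = {A,B,C,S}
  T[0,5] 'abaaab' = {A,B,C,S}

S ∈ T[0,5] ⇒ YES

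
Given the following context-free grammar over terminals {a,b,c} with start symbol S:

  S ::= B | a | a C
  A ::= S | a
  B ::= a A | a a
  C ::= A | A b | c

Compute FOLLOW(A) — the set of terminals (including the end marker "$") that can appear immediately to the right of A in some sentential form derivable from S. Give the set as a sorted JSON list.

FIRST iteration:
iter 1:
  A via A→a: +{a}
  B via B→a A: +{a}
  C via C→A: +{a}
  C via C→c: +{c}
  S via S→B: +{a}
  FIRST[S]={a}  FIRST[A]={a}  FIRST[B]={a}  FIRST[C]={a,c}
iter 2: (stable)
  FIRST[S]={a}  FIRST[A]={a}  FIRST[B]={a}  FIRST[C]={a,c}

FOLLOW iteration:
initialize: $ ∈ FOLLOW(S)
[1]
  C→A b: FOLLOW(A) ⊇ FIRST(b) = {b}; new: +{b}
  S→B: FOLLOW(B) ⊇ FOLLOW(S) ⊇ {$}; new: +{$}
  S→a C: FOLLOW(C) ⊇ FOLLOW(S) ⊇ {$}; new: +{$}
  FOLLOW[S]={$}  FOLLOW[A]={b}  FOLLOW[B]={$}  FOLLOW[C]={$}
[2]
  A→S: FOLLOW(S) ⊇ FOLLOW(A) ⊇ {b}; new: +{b}
  B→a A: FOLLOW(A) ⊇ FOLLOW(B) ⊇ {$}; new: +{$}
  S→B: FOLLOW(B) ⊇ FOLLOW(S) ⊇ {$,b}; new: +{b}
  S→a C: FOLLOW(C) ⊇ FOLLOW(S) ⊇ {$,b}; new: +{b}
  FOLLOW[S]={$,b}  FOLLOW[A]={$,b}  FOLLOW[B]={$,b}  FOLLOW[C]={$,b}
[3] (no change)
  FOLLOW[S]={$,b}  FOLLOW[A]={$,b}  FOLLOW[B]={$,b}  FOLLOW[C]={$,b}

FOLLOW(A) = ["$", "b"]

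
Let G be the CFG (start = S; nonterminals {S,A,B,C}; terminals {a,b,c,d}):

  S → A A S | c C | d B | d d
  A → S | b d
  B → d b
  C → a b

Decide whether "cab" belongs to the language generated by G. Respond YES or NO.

Convert to CNF:
  S -> A X5 | T1 B | T1 T1 | T2 C
  A -> A X4 | T0 T1 | T1 B | T1 T1 | T2 C
  B -> T1 T0
  C -> T3 T0
  T0 -> b
  T1 -> d
  T2 -> c
  T3 -> a
  X4 -> A S
  X5 -> A S

CYK fill:
  T[0,0] 'c' = {T2}  orig:{}
  T[1,1] 'a' = {T3}  orig:{}
  T[2,2] 'b' = {T0}  orig:{}
  T[0,1] 'ca' = ∅
  T[1,2] 'ab' = {C}
  T[0,2] 'cab' = {A,S}

S ∈ T[0,2] ⇒ YES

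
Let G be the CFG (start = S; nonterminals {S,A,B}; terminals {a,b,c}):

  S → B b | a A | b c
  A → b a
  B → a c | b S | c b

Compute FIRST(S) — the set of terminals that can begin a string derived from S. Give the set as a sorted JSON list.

FIRST iteration:
[1]
  A via A→b a: +{b}
  B via B→a c: +{a}
  B via B→b S: +{b}
  B via B→c b: +{c}
  S via S→B b: +{a,b,c}
  FIRST(S)={a,b,c}  FIRST(A)={b}  FIRST(B)={a,b,c}
[2] (no change)
  FIRST(S)={a,b,c}  FIRST(A)={b}  FIRST(B)={a,b,c}

FIRST(S) = ["a", "b", "c"]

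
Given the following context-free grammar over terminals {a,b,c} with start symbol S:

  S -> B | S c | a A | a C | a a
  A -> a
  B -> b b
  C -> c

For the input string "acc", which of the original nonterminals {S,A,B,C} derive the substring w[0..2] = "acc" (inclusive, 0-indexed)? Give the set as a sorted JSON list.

CNF form of G:
  S -> S T1 | T0 T0 | T2 A | T2 C | T2 T2
  A -> a
  B -> T0 T0
  C -> c
  T0 -> b
  T1 -> c
  T2 -> a

CYK fill (cells [i..j] with 0 ≤ i ≤ j ≤ 2 only):
  [0..0]={A,T2}  "a"  orig:{A}
  [1..1]={C,T1}  "c"  orig:{C}
  [2..2]={C,T1}  "c"  orig:{C}
  [0..1]={S}  "ac"
  [1..2]=∅  "cc"
  [0..2]={S}  "acc"

Original NTs in T[0,2] deriving "acc": ["S"]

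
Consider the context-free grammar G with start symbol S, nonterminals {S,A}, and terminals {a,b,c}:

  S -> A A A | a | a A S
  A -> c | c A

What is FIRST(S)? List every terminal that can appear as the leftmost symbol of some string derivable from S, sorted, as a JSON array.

FIRST iteration:
round 1:
  A via A→c: +{c}
  S via S→A A A: +{c}
  S via S→a: +{a}
  FIRST(S)={a,c}  FIRST(A)={c}
round 2: (no change)
  FIRST(S)={a,c}  FIRST(A)={c}

FIRST(S) = ["a", "c"]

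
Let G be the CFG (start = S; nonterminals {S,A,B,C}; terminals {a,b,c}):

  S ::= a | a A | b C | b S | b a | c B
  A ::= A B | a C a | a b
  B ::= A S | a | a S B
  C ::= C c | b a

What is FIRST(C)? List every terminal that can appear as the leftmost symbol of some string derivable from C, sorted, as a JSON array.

FIRST sets, iterate to fixpoint:
[1]
  A via A→a C a: +{a}
  B via B→A S: +{a}
  C via C→b a: +{b}
  S via S→a: +{a}
  S via S→b C: +{b}
  S via S→c B: +{c}
  S: {a,b,c}  A: {a}  B: {a}  C: {b}
[2] — fixpoint
  S: {a,b,c}  A: {a}  B: {a}  C: {b}

FIRST(C) = ["b"]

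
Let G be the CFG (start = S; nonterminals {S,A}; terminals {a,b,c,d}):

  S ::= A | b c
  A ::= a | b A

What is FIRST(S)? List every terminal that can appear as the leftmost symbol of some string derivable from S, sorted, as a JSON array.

FIRST sets, iterate to fixpoint:
[1]
  A via A→a: +{a}
  A via A→b A: +{b}
  S via S→A: +{a,b}
  S: {a,b}  A: {a,b}
[2] done
  S: {a,b}  A: {a,b}

FIRST(S) = ["a", "b"]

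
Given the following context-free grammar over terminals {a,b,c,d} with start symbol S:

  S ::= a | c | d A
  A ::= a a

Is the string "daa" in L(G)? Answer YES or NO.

CNF form of G:
  S -> T1 A | a | c
  A -> T0 T0
  T0 -> a
  T1 -> d

CYK table (by increasing span):
  [0..0]={T1}  "d"  orig:{}
  [1..1]={S,T0}  "a"  orig:{S}
  [2..2]={S,T0}  "a"  orig:{S}
  [0..1]=∅  "da"
  [1..2]={A}  "aa"
  [0..2]={S}  "daa"

S ∈ T[0,2] ⇒ YES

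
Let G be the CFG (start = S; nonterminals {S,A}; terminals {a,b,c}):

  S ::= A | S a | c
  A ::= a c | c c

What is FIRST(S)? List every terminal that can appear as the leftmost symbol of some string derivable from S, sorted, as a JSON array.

FIRST sets, iterate to fixpoint:
round 1:
  A via A→a c: +{a}
  A via A→c c: +{c}
  S via S→A: +{a,c}
  S: {a,c}  A: {a,c}
round 2: — fixpoint
  S: {a,c}  A: {a,c}

FIRST(S) = ["a", "c"]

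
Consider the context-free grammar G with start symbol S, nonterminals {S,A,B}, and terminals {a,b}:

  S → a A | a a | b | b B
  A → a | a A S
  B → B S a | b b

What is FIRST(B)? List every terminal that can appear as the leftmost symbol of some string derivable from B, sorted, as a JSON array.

Compute FIRST by fixpoint:
[1]
  A via A→a: +{a}
  B via B→b b: +{b}
  S via S→a A: +{a}
  S via S→b: +{b}
  FIRST[S]={a,b}  FIRST[A]={a}  FIRST[B]={b}
[2] (no change)
  FIRST[S]={a,b}  FIRST[A]={a}  FIRST[B]={b}

FIRST(B) = ["b"]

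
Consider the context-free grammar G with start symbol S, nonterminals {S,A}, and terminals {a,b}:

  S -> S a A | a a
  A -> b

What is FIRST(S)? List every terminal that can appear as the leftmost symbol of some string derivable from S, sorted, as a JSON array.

FIRST iteration:
[1]
  A via A→b: +{b}
  S via S→a a: +{a}
  FIRST[S]={a}  FIRST[A]={b}
[2] — fixpoint
  FIRST[S]={a}  FIRST[A]={b}

FIRST(S) = ["a"]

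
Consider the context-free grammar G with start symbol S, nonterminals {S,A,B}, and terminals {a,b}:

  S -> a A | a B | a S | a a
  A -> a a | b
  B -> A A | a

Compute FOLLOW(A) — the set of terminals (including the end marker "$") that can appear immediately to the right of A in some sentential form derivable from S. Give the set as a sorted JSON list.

FIRST iteration:
pass 1:
  A via A→a a: +{a}
  A via A→b: +{b}
  B via B→A A: +{a,b}
  S via S→a A: +{a}
  FIRST[S]={a}  FIRST[A]={a,b}  FIRST[B]={a,b}
pass 2: — fixpoint
  FIRST[S]={a}  FIRST[A]={a,b}  FIRST[B]={a,b}

FOLLOW sets:
FOLLOW(S) := {$}
iter 1:
  B→A A: FOLLOW(A) ⊇ FIRST(A) = {a,b}; new: +{a,b}
  S→a A: FOLLOW(A) ⊇ FOLLOW(S) ⊇ {$}; new: +{$}
  S→a B: FOLLOW(B) ⊇ FOLLOW(S) ⊇ {$}; new: +{$}
  S: {$}  A: {$,a,b}  B: {$}
iter 2: done
  S: {$}  A: {$,a,b}  B: {$}

FOLLOW(A) = ["$", "a", "b"]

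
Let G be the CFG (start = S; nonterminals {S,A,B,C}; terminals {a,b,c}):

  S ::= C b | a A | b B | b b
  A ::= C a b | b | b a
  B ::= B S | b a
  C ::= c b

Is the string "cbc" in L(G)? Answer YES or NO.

CNF form of G:
  S -> C T1 | T0 A | T1 B | T1 T1
  A -> C X3 | T1 T0 | b
  B -> B S | T1 T0
  C -> T2 T1
  T0 -> a
  T1 -> b
  T2 -> c
  X3 -> T0 T1

CYK table (by increasing span):
  [0..0]={T2}  "c"  orig:{}
  [1..1]={A,T1}  "b"  orig:{A}
  [2..2]={T2}  "c"  orig:{}
  [0..1]={C}  "cb"
  [1..2]=∅  "bc"
  [0..2]=∅  "cbc"

S ∉ T[0,2] ⇒ NO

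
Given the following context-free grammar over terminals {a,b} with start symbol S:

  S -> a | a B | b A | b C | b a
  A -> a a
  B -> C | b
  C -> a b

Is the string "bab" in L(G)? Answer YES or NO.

Convert to CNF:
  S -> T0 B | T1 A | T1 C | T1 T0 | a
  A -> T0 T0
  B -> T0 T1 | b
  C -> T0 T1
  T0 -> a
  T1 -> b

CYK table (by increasing span):
  [0..0]={B,T1}  "b"  orig:{B}
  [1..1]={S,T0}  "a"  orig:{S}
  [2..2]={B,T1}  "b"  orig:{B}
  [0..1]={S}  "ba"
  [1..2]={B,C,S}  "ab"
  [0..2]={S}  "bab"

S ∈ T[0,2] ⇒ YES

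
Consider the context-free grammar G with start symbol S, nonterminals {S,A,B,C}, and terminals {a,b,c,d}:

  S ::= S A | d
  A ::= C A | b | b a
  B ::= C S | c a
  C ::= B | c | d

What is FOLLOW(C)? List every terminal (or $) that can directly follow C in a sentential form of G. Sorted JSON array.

FIRST iteration:
pass 1:
  A via A→b: +{b}
  B via B→c a: +{c}
  C via C→B: +{c}
  C via C→d: +{d}
  S via S→d: +{d}
  FIRST[S]={d}  FIRST[A]={b}  FIRST[B]={c}  FIRST[C]={c,d}
pass 2:
  A via A→C A: +{c,d}
  B via B→C S: +{d}
  FIRST[S]={d}  FIRST[A]={b,c,d}  FIRST[B]={c,d}  FIRST[C]={c,d}
pass 3: (no change)
  FIRST[S]={d}  FIRST[A]={b,c,d}  FIRST[B]={c,d}  FIRST[C]={c,d}

Compute FOLLOW by fixpoint:
seed FOLLOW(S) with $
[1]
  A→C A: FOLLOW(C) ⊇ FIRST(A) = {b,c,d}; new: +{b,c,d}
  C→B: FOLLOW(B) ⊇ FOLLOW(C) ⊇ {b,c,d}; new: +{b,c,d}
  S→S A: FOLLOW(S) ⊇ FIRST(A) = {b,c,d}; new: +{b,c,d}
  S→S A: FOLLOW(A) ⊇ FOLLOW(S) ⊇ {$,b,c,d}; new: +{$,b,c,d}
  FOLLOW[S]={$,b,c,d}  FOLLOW[A]={$,b,c,d}  FOLLOW[B]={b,c,d}  FOLLOW[C]={b,c,d}
[2] — fixpoint
  FOLLOW[S]={$,b,c,d}  FOLLOW[A]={$,b,c,d}  FOLLOW[B]={b,c,d}  FOLLOW[C]={b,c,d}

FOLLOW(C) = ["b", "c", "d"]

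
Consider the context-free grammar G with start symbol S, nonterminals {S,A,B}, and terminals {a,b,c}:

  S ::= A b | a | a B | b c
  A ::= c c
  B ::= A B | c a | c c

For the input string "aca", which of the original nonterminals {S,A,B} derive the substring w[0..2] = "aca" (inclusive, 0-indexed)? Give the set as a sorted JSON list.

Convert to CNF:
  S -> A T2 | T1 B | T2 T0 | a
  A -> T0 T0
  B -> A B | T0 T0 | T0 T1
  T0 -> c
  T1 -> a
  T2 -> b

CYK fill — only the sub-triangle for w[0..2]:
  cell(0,0) a: {S,T1}  orig:{S}
  cell(1,1) c: {T0}  orig:{}
  cell(2,2) a: {S,T1}  orig:{S}
  cell(0,1) ac: ∅
  cell(1,2) ca: {B}
  cell(0,2) aca: {S}

Original NTs in T[0,2] deriving "aca": ["S"]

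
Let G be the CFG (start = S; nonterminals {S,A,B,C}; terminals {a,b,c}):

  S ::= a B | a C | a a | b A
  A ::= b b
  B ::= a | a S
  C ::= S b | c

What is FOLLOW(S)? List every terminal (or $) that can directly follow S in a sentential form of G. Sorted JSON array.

FIRST sets, iterate to fixpoint:
pass 1:
  A via A→b b: +{b}
  B via B→a: +{a}
  C via C→c: +{c}
  S via S→a B: +{a}
  S via S→b A: +{b}
  FIRST(S)={a,b}  FIRST(A)={b}  FIRST(B)={a}  FIRST(C)={c}
pass 2:
  C via C→S b: +{a,b}
  FIRST(S)={a,b}  FIRST(A)={b}  FIRST(B)={a}  FIRST(C)={a,b,c}
pass 3: done
  FIRST(S)={a,b}  FIRST(A)={b}  FIRST(B)={a}  FIRST(C)={a,b,c}

Compute FOLLOW by fixpoint:
FOLLOW(S) := {$}
pass 1:
  C→S b: FOLLOW(S) ⊇ FIRST(b) = {b}; new: +{b}
  S→a B: FOLLOW(B) ⊇ FOLLOW(S) ⊇ {$,b}; new: +{$,b}
  S→a C: FOLLOW(C) ⊇ FOLLOW(S) ⊇ {$,b}; new: +{$,b}
  S→b A: FOLLOW(A) ⊇ FOLLOW(S) ⊇ {$,b}; new: +{$,b}
  S: {$,b}  A: {$,b}  B: {$,b}  C: {$,b}
pass 2: — fixpoint
  S: {$,b}  A: {$,b}  B: {$,b}  C: {$,b}

FOLLOW(S) = ["$", "b"]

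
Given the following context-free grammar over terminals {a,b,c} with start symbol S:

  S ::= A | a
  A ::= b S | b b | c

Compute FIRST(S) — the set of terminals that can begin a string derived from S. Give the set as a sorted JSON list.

FIRST sets, iterate to fixpoint:
round 1:
  A via A→b S: +{b}
  A via A→c: +{c}
  S via S→A: +{b,c}
  S via S→a: +{a}
  S: {a,b,c}  A: {b,c}
round 2: (stable)
  S: {a,b,c}  A: {b,c}

FIRST(S) = ["a", "b", "c"]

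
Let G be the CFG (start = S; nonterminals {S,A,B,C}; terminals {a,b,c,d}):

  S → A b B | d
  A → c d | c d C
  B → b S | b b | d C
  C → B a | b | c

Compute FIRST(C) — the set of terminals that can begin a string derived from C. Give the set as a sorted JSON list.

FIRST sets, iterate to fixpoint:
[1]
  A via A→c d: +{c}
  B via B→b S: +{b}
  B via B→d C: +{d}
  C via C→B a: +{b,d}
  C via C→c: +{c}
  S via S→A b B: +{c}
  S via S→d: +{d}
  FIRST[S]={c,d}  FIRST[A]={c}  FIRST[B]={b,d}  FIRST[C]={b,c,d}
[2] (stable)
  FIRST[S]={c,d}  FIRST[A]={c}  FIRST[B]={b,d}  FIRST[C]={b,c,d}

FIRST(C) = ["b", "c", "d"]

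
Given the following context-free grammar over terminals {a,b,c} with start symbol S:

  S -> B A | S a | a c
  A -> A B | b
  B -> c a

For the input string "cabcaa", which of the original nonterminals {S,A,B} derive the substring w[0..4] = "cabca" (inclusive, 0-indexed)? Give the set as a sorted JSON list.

Convert to CNF:
  S -> B A | S T1 | T1 T0
  A -> A B | b
  B -> T0 T1
  T0 -> c
  T1 -> a

CYK table (by increasing span), restricted to cells inside w[0..4]:
  cell(0,0) c: {T0}  orig:{}
  cell(1,1) a: {T1}  orig:{}
  cell(2,2) b: {A}
  cell(3,3) c: {T0}  orig:{}
  cell(4,4) a: {T1}  orig:{}
  cell(0,1) ca: {B}
  cell(1,2) ab: ∅
  cell(2,3) bc: ∅
  cell(3,4) ca: {B}
  cell(0,2) cab: {S}
  cell(1,3) abc: ∅
  cell(2,4) bca: {A}
  cell(0,3) cabc: ∅
  cell(1,4) abca: ∅
  cell(0,4) cabca: {S}

Original NTs in T[0,4] deriving "cabca": ["S"]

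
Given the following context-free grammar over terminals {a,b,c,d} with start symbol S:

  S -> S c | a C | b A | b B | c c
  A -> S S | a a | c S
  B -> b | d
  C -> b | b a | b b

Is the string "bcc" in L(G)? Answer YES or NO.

Convert to CNF:
  S -> S T1 | T0 C | T1 T1 | T2 A | T2 B
  A -> S S | T0 T0 | T1 S
  B -> b | d
  C -> T2 T0 | T2 T2 | b
  T0 -> a
  T1 -> c
  T2 -> b

Fill CYK table bottom-up:
  [0..0]={B,C,T2}  "b"  orig:{B,C}
  [1..1]={T1}  "c"  orig:{}
  [2..2]={T1}  "c"  orig:{}
  [0..1]=∅  "bc"
  [1..2]={S}  "cc"
  [0..2]=∅  "bcc"

S ∉ T[0,2] ⇒ NO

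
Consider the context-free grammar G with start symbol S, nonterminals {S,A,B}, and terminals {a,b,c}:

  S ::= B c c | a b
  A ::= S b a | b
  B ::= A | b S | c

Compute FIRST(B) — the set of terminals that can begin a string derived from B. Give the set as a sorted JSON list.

FIRST sets, iterate to fixpoint:
[1]
  A via A→b: +{b}
  B via B→A: +{b}
  B via B→c: +{c}
  S via S→B c c: +{b,c}
  S via S→a b: +{a}
  FIRST(S)={a,b,c}  FIRST(A)={b}  FIRST(B)={b,c}
[2]
  A via A→S b a: +{a,c}
  B via B→A: +{a}
  FIRST(S)={a,b,c}  FIRST(A)={a,b,c}  FIRST(B)={a,b,c}
[3] (no change)
  FIRST(S)={a,b,c}  FIRST(A)={a,b,c}  FIRST(B)={a,b,c}

FIRST(B) = ["a", "b", "c"]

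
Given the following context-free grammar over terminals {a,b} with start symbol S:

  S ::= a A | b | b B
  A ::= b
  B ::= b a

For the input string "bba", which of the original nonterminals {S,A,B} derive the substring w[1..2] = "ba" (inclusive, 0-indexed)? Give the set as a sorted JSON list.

CNF form of G:
  S -> T0 B | T1 A | b
  A -> b
  B -> T0 T1
  T0 -> b
  T1 -> a

CYK table (by increasing span) (cells [i..j] with 1 ≤ i ≤ j ≤ 2 only):
  T[1,1] 'b' = {A,S,T0}  orig:{A,S}
  T[2,2] 'a' = {T1}  orig:{}
  T[1,2] 'ba' = {B}

Original NTs in T[1,2] deriving "ba": ["B"]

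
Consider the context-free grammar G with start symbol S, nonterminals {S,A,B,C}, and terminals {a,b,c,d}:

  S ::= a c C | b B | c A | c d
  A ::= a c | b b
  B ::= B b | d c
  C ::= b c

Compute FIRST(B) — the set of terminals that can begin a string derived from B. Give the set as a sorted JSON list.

Compute FIRST by fixpoint:
[1]
  A via A→a c: +{a}
  A via A→b b: +{b}
  B via B→d c: +{d}
  C via C→b c: +{b}
  S via S→a c C: +{a}
  S via S→b B: +{b}
  S via S→c A: +{c}
  FIRST(S)={a,b,c}  FIRST(A)={a,b}  FIRST(B)={d}  FIRST(C)={b}
[2] (stable)
  FIRST(S)={a,b,c}  FIRST(A)={a,b}  FIRST(B)={d}  FIRST(C)={b}

FIRST(B) = ["d"]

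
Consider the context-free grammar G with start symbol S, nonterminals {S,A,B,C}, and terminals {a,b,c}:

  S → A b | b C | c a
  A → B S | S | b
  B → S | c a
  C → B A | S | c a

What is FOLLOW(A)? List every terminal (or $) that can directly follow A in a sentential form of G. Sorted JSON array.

FIRST iteration:
round 1:
  A via A→b: +{b}
  B via B→c a: +{c}
  C via C→B A: +{c}
  S via S→A b: +{b}
  S via S→c a: +{c}
  FIRST(S)={b,c}  FIRST(A)={b}  FIRST(B)={c}  FIRST(C)={c}
round 2:
  A via A→B S: +{c}
  B via B→S: +{b}
  C via C→B A: +{b}
  FIRST(S)={b,c}  FIRST(A)={b,c}  FIRST(B)={b,c}  FIRST(C)={b,c}
round 3: done
  FIRST(S)={b,c}  FIRST(A)={b,c}  FIRST(B)={b,c}  FIRST(C)={b,c}

FOLLOW iteration:
FOLLOW(S) := {$}
[1]
  A→B S: FOLLOW(B) ⊇ FIRST(S) = {b,c}; new: +{b,c}
  B→S: FOLLOW(S) ⊇ FOLLOW(B) ⊇ {b,c}; new: +{b,c}
  S→A b: FOLLOW(A) ⊇ FIRST(b) = {b}; new: +{b}
  S→b C: FOLLOW(C) ⊇ FOLLOW(S) ⊇ {$,b,c}; new: +{$,b,c}
  FOLLOW[S]={$,b,c}  FOLLOW[A]={b}  FOLLOW[B]={b,c}  FOLLOW[C]={$,b,c}
[2]
  C→B A: FOLLOW(A) ⊇ FOLLOW(C) ⊇ {$,b,c}; new: +{$,c}
  FOLLOW[S]={$,b,c}  FOLLOW[A]={$,b,c}  FOLLOW[B]={b,c}  FOLLOW[C]={$,b,c}
[3] (stable)
  FOLLOW[S]={$,b,c}  FOLLOW[A]={$,b,c}  FOLLOW[B]={b,c}  FOLLOW[C]={$,b,c}

FOLLOW(A) = ["$", "b", "c"]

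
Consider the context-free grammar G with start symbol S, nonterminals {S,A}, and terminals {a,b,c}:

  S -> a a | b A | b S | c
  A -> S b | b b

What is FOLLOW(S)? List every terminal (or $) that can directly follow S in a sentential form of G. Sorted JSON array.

FIRST sets, iterate to fixpoint:
[1]
  A via A→b b: +{b}
  S via S→a a: +{a}
  S via S→b A: +{b}
  S via S→c: +{c}
  S: {a,b,c}  A: {b}
[2]
  A via A→S b: +{a,c}
  S: {a,b,c}  A: {a,b,c}
[3] done
  S: {a,b,c}  A: {a,b,c}

Compute FOLLOW by fixpoint:
FOLLOW(S) := {$}
[1]
  A→S b: FOLLOW(S) ⊇ FIRST(b) = {b}; new: +{b}
  S→b A: FOLLOW(A) ⊇ FOLLOW(S) ⊇ {$,b}; new: +{$,b}
  FOLLOW(S)={$,b}  FOLLOW(A)={$,b}
[2] (no change)
  FOLLOW(S)={$,b}  FOLLOW(A)={$,b}

FOLLOW(S) = ["$", "b"]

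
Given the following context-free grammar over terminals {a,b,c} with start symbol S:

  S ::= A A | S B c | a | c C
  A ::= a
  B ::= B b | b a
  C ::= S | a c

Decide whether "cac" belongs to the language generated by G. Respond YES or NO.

CNF form of G:
  S -> A A | S X4 | T2 C | a
  A -> a
  B -> B T0 | T0 T1
  C -> A A | S X3 | T1 T2 | T2 C | a
  T0 -> b
  T1 -> a
  T2 -> c
  X3 -> B T2
  X4 -> B T2

CYK table (by increasing span):
  cell(0,0) c: {T2}  orig:{}
  cell(1,1) a: {A,C,S,T1}  orig:{A,C,S}
  cell(2,2) c: {T2}  orig:{}
  cell(0,1) ca: {C,S}
  cell(1,2) ac: {C}
  cell(0,2) cac: {C,S}

S ∈ T[0,2] ⇒ YES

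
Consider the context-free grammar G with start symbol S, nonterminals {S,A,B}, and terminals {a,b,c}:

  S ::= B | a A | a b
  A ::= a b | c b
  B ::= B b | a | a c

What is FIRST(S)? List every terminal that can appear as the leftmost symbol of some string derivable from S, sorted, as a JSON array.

Compute FIRST by fixpoint:
round 1:
  A via A→a b: +{a}
  A via A→c b: +{c}
  B via B→a: +{a}
  S via S→B: +{a}
  S: {a}  A: {a,c}  B: {a}
round 2: — fixpoint
  S: {a}  A: {a,c}  B: {a}

FIRST(S) = ["a"]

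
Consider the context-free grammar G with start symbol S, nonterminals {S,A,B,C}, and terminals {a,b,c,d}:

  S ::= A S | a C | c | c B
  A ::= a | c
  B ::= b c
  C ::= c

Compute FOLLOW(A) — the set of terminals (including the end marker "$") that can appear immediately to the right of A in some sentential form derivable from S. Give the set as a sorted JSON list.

FIRST sets, iterate to fixpoint:
[1]
  A via A→a: +{a}
  A via A→c: +{c}
  B via B→b c: +{b}
  C via C→c: +{c}
  S via S→A S: +{a,c}
  S: {a,c}  A: {a,c}  B: {b}  C: {c}
[2] done
  S: {a,c}  A: {a,c}  B: {b}  C: {c}

FOLLOW sets:
initialize: $ ∈ FOLLOW(S)
[1]
  S→A S: FOLLOW(A) ⊇ FIRST(S) = {a,c}; new: +{a,c}
  S→a C: FOLLOW(C) ⊇ FOLLOW(S) ⊇ {$}; new: +{$}
  S→c B: FOLLOW(B) ⊇ FOLLOW(S) ⊇ {$}; new: +{$}
  FOLLOW(S)={$}  FOLLOW(A)={a,c}  FOLLOW(B)={$}  FOLLOW(C)={$}
[2] done
  FOLLOW(S)={$}  FOLLOW(A)={a,c}  FOLLOW(B)={$}  FOLLOW(C)={$}

FOLLOW(A) = ["a", "c"]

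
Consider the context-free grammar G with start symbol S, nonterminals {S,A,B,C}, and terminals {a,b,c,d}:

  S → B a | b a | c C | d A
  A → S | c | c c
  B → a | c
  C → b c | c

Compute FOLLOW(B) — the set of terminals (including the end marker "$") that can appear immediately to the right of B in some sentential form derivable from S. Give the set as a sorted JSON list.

Compute FIRST by fixpoint:
pass 1:
  A via A→c: +{c}
  B via B→a: +{a}
  B via B→c: +{c}
  C via C→b c: +{b}
  C via C→c: +{c}
  S via S→B a: +{a,c}
  S via S→b a: +{b}
  S via S→d A: +{d}
  FIRST[S]={a,b,c,d}  FIRST[A]={c}  FIRST[B]={a,c}  FIRST[C]={b,c}
pass 2:
  A via A→S: +{a,b,d}
  FIRST[S]={a,b,c,d}  FIRST[A]={a,b,c,d}  FIRST[B]={a,c}  FIRST[C]={b,c}
pass 3: — fixpoint
  FIRST[S]={a,b,c,d}  FIRST[A]={a,b,c,d}  FIRST[B]={a,c}  FIRST[C]={b,c}

Compute FOLLOW by fixpoint:
seed FOLLOW(S) with $
pass 1:
  S→B a: FOLLOW(B) ⊇ FIRST(a) = {a}; new: +{a}
  S→c C: FOLLOW(C) ⊇ FOLLOW(S) ⊇ {$}; new: +{$}
  S→d A: FOLLOW(A) ⊇ FOLLOW(S) ⊇ {$}; new: +{$}
  FOLLOW(S)={$}  FOLLOW(A)={$}  FOLLOW(B)={a}  FOLLOW(C)={$}
pass 2: — fixpoint
  FOLLOW(S)={$}  FOLLOW(A)={$}  FOLLOW(B)={a}  FOLLOW(C)={$}

FOLLOW(B) = ["a"]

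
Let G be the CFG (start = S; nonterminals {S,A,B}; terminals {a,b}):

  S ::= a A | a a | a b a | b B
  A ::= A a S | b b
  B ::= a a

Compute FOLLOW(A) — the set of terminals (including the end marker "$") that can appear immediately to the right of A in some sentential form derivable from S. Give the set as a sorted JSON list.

FIRST iteration:
iter 1:
  A via A→b b: +{b}
  B via B→a a: +{a}
  S via S→a A: +{a}
  S via S→b B: +{b}
  FIRST[S]={a,b}  FIRST[A]={b}  FIRST[B]={a}
iter 2: done
  FIRST[S]={a,b}  FIRST[A]={b}  FIRST[B]={a}

FOLLOW iteration:
seed FOLLOW(S) with $
iter 1:
  A→A a S: FOLLOW(A) ⊇ FIRST(a) = {a}; new: +{a}
  A→A a S: FOLLOW(S) ⊇ FOLLOW(A) ⊇ {a}; new: +{a}
  S→a A: FOLLOW(A) ⊇ FOLLOW(S) ⊇ {$,a}; new: +{$}
  S→b B: FOLLOW(B) ⊇ FOLLOW(S) ⊇ {$,a}; new: +{$,a}
  FOLLOW(S)={$,a}  FOLLOW(A)={$,a}  FOLLOW(B)={$,a}
iter 2: (no change)
  FOLLOW(S)={$,a}  FOLLOW(A)={$,a}  FOLLOW(B)={$,a}

FOLLOW(A) = ["$", "a"]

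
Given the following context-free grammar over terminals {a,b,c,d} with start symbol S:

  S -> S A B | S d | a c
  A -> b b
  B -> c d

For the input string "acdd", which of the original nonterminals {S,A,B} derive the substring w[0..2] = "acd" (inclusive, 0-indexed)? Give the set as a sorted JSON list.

CNF form of G:
  S -> S T2 | S X4 | T3 T1
  A -> T0 T0
  B -> T1 T2
  T0 -> b
  T1 -> c
  T2 -> d
  T3 -> a
  X4 -> A B

CYK table (by increasing span) — only the sub-triangle for w[0..2]:
  T[0,0] 'a' = {T3}  orig:{}
  T[1,1] 'c' = {T1}  orig:{}
  T[2,2] 'd' = {T2}  orig:{}
  T[0,1] 'ac' = {S}
  T[1,2] 'cd' = {B}
  T[0,2] 'acd' = {S}

Original NTs in T[0,2] deriving "acd": ["S"]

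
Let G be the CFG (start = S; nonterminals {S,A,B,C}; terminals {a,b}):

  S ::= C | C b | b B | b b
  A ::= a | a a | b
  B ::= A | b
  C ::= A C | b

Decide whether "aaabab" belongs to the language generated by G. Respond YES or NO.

Convert to CNF:
  S -> A C | C T1 | T1 B | T1 T1 | b
  A -> T0 T0 | a | b
  B -> T0 T0 | a | b
  C -> A C | b
  T0 -> a
  T1 -> b

Fill CYK table bottom-up:
  T[0,0] 'a' = {A,B,T0}  orig:{A,B}
  T[1,1] 'a' = {A,B,T0}  orig:{A,B}
  T[2,2] 'a' = {A,B,T0}  orig:{A,B}
  T[3,3] 'b' = {A,B,C,S,T1}  orig:{A,B,C,S}
  T[4,4] 'a' = {A,B,T0}  orig:{A,B}
  T[5,5] 'b' = {A,B,C,S,T1}  orig:{A,B,C,S}
  T[0,1] 'aa' = {A,B}
  T[1,2] 'aa' = {A,B}
  T[2,3] 'ab' = {C,S}
  T[3,4] 'ba' = {S}
  T[4,5] 'ab' = {C,S}
  T[0,2] 'aaa' = ∅
  T[1,3] 'aab' = {C,S}
  T[2,4] 'aba' = ∅
  T[3,5] 'bab' = {C,S}
  T[0,3] 'aaab' = {C,S}
  T[1,4] 'aaba' = ∅
  T[2,5] 'abab' = {C,S}
  T[0,4] 'aaaba' = ∅
  T[1,5] 'aabab' = {C,S}
  T[0,5] 'aaabab' = {C,S}

S ∈ T[0,5] ⇒ YES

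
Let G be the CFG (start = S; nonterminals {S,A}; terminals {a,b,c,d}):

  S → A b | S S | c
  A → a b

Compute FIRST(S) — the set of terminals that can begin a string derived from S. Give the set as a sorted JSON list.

FIRST sets, iterate to fixpoint:
round 1:
  A via A→a b: +{a}
  S via S→A b: +{a}
  S via S→c: +{c}
  S: {a,c}  A: {a}
round 2: done
  S: {a,c}  A: {a}

FIRST(S) = ["a", "c"]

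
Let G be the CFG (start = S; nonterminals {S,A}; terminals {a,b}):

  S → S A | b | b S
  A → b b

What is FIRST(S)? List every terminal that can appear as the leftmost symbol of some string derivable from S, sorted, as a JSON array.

Compute FIRST by fixpoint:
[1]
  A via A→b b: +{b}
  S via S→b: +{b}
  FIRST[S]={b}  FIRST[A]={b}
[2] (stable)
  FIRST[S]={b}  FIRST[A]={b}

FIRST(S) = ["b"]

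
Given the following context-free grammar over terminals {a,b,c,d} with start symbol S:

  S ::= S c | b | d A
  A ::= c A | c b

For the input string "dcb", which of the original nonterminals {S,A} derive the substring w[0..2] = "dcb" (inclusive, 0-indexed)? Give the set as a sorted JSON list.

CNF form of G:
  S -> S T0 | T2 A | b
  A -> T0 A | T0 T1
  T0 -> c
  T1 -> b
  T2 -> d

CYK table (by increasing span), restricted to cells inside w[0..2]:
  T[0,0] 'd' = {T2}  orig:{}
  T[1,1] 'c' = {T0}  orig:{}
  T[2,2] 'b' = {S,T1}  orig:{S}
  T[0,1] 'dc' = ∅
  T[1,2] 'cb' = {A}
  T[0,2] 'dcb' = {S}

Original NTs in T[0,2] deriving "dcb": ["S"]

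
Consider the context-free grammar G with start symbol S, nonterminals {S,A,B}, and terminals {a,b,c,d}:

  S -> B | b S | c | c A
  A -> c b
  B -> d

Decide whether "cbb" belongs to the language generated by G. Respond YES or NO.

Convert to CNF:
  S -> T0 A | T1 S | c | d
  A -> T0 T1
  B -> d
  T0 -> c
  T1 -> b

CYK table (by increasing span):
  cell(0,0) c: {S,T0}  orig:{S}
  cell(1,1) b: {T1}  orig:{}
  cell(2,2) b: {T1}  orig:{}
  cell(0,1) cb: {A}
  cell(1,2) bb: ∅
  cell(0,2) cbb: ∅

S ∉ T[0,2] ⇒ NO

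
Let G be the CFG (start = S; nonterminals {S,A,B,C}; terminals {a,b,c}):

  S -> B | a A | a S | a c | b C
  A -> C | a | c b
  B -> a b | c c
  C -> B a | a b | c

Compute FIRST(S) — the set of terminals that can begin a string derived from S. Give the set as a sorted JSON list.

FIRST sets, iterate to fixpoint:
pass 1:
  A via A→a: +{a}
  A via A→c b: +{c}
  B via B→a b: +{a}
  B via B→c c: +{c}
  C via C→B a: +{a,c}
  S via S→B: +{a,c}
  S via S→b C: +{b}
  FIRST[S]={a,b,c}  FIRST[A]={a,c}  FIRST[B]={a,c}  FIRST[C]={a,c}
pass 2: done
  FIRST[S]={a,b,c}  FIRST[A]={a,c}  FIRST[B]={a,c}  FIRST[C]={a,c}

FIRST(S) = ["a", "b", "c"]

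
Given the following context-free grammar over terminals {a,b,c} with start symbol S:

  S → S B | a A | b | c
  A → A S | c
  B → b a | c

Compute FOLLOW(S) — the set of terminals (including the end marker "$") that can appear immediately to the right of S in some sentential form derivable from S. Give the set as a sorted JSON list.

Compute FIRST by fixpoint:
[1]
  A via A→c: +{c}
  B via B→b a: +{b}
  B via B→c: +{c}
  S via S→a A: +{a}
  S via S→b: +{b}
  S via S→c: +{c}
  S: {a,b,c}  A: {c}  B: {b,c}
[2] (stable)
  S: {a,b,c}  A: {c}  B: {b,c}

FOLLOW sets:
FOLLOW(S) := {$}
[1]
  A→A S: FOLLOW(A) ⊇ FIRST(S) = {a,b,c}; new: +{a,b,c}
  A→A S: FOLLOW(S) ⊇ FOLLOW(A) ⊇ {a,b,c}; new: +{a,b,c}
  S→S B: FOLLOW(B) ⊇ FOLLOW(S) ⊇ {$,a,b,c}; new: +{$,a,b,c}
  S→a A: FOLLOW(A) ⊇ FOLLOW(S) ⊇ {$,a,b,c}; new: +{$}
  FOLLOW[S]={$,a,b,c}  FOLLOW[A]={$,a,b,c}  FOLLOW[B]={$,a,b,c}
[2] — fixpoint
  FOLLOW[S]={$,a,b,c}  FOLLOW[A]={$,a,b,c}  FOLLOW[B]={$,a,b,c}

FOLLOW(S) = ["$", "a", "b", "c"]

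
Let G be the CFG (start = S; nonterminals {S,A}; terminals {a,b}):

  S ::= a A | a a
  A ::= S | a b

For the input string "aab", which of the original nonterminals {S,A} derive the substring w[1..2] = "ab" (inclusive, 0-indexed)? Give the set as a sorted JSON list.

Convert to CNF:
  S -> T0 A | T0 T0
  A -> T0 A | T0 T0 | T0 T1
  T0 -> a
  T1 -> b

Fill CYK table bottom-up — only the sub-triangle for w[1..2]:
  [1..1]={T0}  "a"  orig:{}
  [2..2]={T1}  "b"  orig:{}
  [1..2]={A}  "ab"

Original NTs in T[1,2] deriving "ab": ["A"]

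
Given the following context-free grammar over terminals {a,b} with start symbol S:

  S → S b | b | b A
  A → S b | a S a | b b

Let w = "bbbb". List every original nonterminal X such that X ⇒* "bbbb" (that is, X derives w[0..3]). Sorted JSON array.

CNF form of G:
  S -> S T0 | T0 A | b
  A -> S T0 | T0 T0 | T1 X2
  T0 -> b
  T1 -> a
  X2 -> S T1

CYK table (by increasing span) — only the sub-triangle for w[0..3]:
  cell(0,0) b: {S,T0}  orig:{S}
  cell(1,1) b: {S,T0}  orig:{S}
  cell(2,2) b: {S,T0}  orig:{S}
  cell(3,3) b: {S,T0}  orig:{S}
  cell(0,1) bb: {A,S}
  cell(1,2) bb: {A,S}
  cell(2,3) bb: {A,S}
  cell(0,2) bbb: {A,S}
  cell(1,3) bbb: {A,S}
  cell(0,3) bbbb: {A,S}

Original NTs in T[0,3] deriving "bbbb": ["A", "S"]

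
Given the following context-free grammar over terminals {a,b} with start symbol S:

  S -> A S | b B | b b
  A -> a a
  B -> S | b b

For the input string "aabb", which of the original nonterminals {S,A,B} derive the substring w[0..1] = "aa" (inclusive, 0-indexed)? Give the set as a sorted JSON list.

CNF form of G:
  S -> A S | T1 B | T1 T1
  A -> T0 T0
  B -> A S | T1 B | T1 T1
  T0 -> a
  T1 -> b

CYK fill (cells [i..j] with 0 ≤ i ≤ j ≤ 1 only):
  cell(0,0) a: {T0}  orig:{}
  cell(1,1) a: {T0}  orig:{}
  cell(0,1) aa: {A}

Original NTs in T[0,1] deriving "aa": ["A"]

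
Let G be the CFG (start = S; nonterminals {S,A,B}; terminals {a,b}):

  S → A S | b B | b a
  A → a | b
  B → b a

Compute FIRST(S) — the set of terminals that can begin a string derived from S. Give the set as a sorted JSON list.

FIRST iteration:
iter 1:
  A via A→a: +{a}
  A via A→b: +{b}
  B via B→b a: +{b}
  S via S→A S: +{a,b}
  FIRST[S]={a,b}  FIRST[A]={a,b}  FIRST[B]={b}
iter 2: done
  FIRST[S]={a,b}  FIRST[A]={a,b}  FIRST[B]={b}

FIRST(S) = ["a", "b"]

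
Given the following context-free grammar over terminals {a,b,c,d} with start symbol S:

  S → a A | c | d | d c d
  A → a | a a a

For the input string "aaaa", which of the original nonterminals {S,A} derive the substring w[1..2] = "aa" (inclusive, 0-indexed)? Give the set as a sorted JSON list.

CNF form of G:
  S -> T0 A | T1 X4 | c | d
  A -> T0 X3 | a
  T0 -> a
  T1 -> d
  T2 -> c
  X3 -> T0 T0
  X4 -> T2 T1

CYK table (by increasing span) (cells [i..j] with 1 ≤ i ≤ j ≤ 2 only):
  [1..1]={A,T0}  "a"  orig:{A}
  [2..2]={A,T0}  "a"  orig:{A}
  [1..2]={S,X3}  "aa"  orig:{S}

Original NTs in T[1,2] deriving "aa": ["S"]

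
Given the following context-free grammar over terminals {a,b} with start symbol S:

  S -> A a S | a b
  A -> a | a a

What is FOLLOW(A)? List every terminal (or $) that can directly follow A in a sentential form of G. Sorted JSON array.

Compute FIRST by fixpoint:
pass 1:
  A via A→a: +{a}
  S via S→A a S: +{a}
  FIRST(S)={a}  FIRST(A)={a}
pass 2: (no change)
  FIRST(S)={a}  FIRST(A)={a}

FOLLOW sets:
seed FOLLOW(S) with $
round 1:
  S→A a S: FOLLOW(A) ⊇ FIRST(a) = {a}; new: +{a}
  FOLLOW[S]={$}  FOLLOW[A]={a}
round 2: done
  FOLLOW[S]={$}  FOLLOW[A]={a}

FOLLOW(A) = ["a"]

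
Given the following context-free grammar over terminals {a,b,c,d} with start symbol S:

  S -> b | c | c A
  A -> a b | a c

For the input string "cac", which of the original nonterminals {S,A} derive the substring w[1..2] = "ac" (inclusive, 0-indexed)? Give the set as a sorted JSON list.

Convert to CNF:
  S -> T2 A | b | c
  A -> T0 T1 | T0 T2
  T0 -> a
  T1 -> b
  T2 -> c

CYK table (by increasing span), restricted to cells inside w[1..2]:
  cell(1,1) a: {T0}  orig:{}
  cell(2,2) c: {S,T2}  orig:{S}
  cell(1,2) ac: {A}

Original NTs in T[1,2] deriving "ac": ["A"]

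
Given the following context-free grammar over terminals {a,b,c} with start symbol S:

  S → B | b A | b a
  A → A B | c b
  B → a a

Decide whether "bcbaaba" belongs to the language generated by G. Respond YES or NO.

Convert to CNF:
  S -> T1 A | T1 T2 | T2 T2
  A -> A B | T0 T1
  B -> T2 T2
  T0 -> c
  T1 -> b
  T2 -> a

CYK fill:
  [0..0]={T1}  "b"  orig:{}
  [1..1]={T0}  "c"  orig:{}
  [2..2]={T1}  "b"  orig:{}
  [3..3]={T2}  "a"  orig:{}
  [4..4]={T2}  "a"  orig:{}
  [5..5]={T1}  "b"  orig:{}
  [6..6]={T2}  "a"  orig:{}
  [0..1]=∅  "bc"
  [1..2]={A}  "cb"
  [2..3]={S}  "ba"
  [3..4]={B,S}  "aa"
  [4..5]=∅  "ab"
  [5..6]={S}  "ba"
  [0..2]={S}  "bcb"
  [1..3]=∅  "cba"
  [2..4]=∅  "baa"
  [3..5]=∅  "aab"
  [4..6]=∅  "aba"
  [0..3]=∅  "bcba"
  [1..4]={A}  "cbaa"
  [2..5]=∅  "baab"
  [3..6]=∅  "aaba"
  [0..4]={S}  "bcbaa"
  [1..5]=∅  "cbaab"
  [2..6]=∅  "baaba"
  [0..5]=∅  "bcbaab"
  [1..6]=∅  "cbaaba"
  [0..6]=∅  "bcbaaba"

S ∉ T[0,6] ⇒ NO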